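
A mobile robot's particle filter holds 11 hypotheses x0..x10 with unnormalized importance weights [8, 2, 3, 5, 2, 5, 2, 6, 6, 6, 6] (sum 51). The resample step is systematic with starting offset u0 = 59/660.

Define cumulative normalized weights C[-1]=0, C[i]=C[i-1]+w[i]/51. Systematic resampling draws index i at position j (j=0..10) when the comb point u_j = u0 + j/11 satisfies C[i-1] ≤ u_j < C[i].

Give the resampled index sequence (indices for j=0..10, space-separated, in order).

0 1 3 4 5 7 7 8 9 10 10

C = [8/51, 10/51, 13/51, 6/17, 20/51, 25/51, 9/17, 11/17, 13/17, 15/17, 1]
j=0: u_0=59/660 ∈ [0, 8/51) → index 0
j=1: u_1=119/660 ∈ [8/51, 10/51) → index 1
j=2: u_2=179/660 ∈ [13/51, 6/17) → index 3
j=3: u_3=239/660 ∈ [6/17, 20/51) → index 4
j=4: u_4=299/660 ∈ [20/51, 25/51) → index 5
j=5: u_5=359/660 ∈ [9/17, 11/17) → index 7
j=6: u_6=419/660 ∈ [9/17, 11/17) → index 7
j=7: u_7=479/660 ∈ [11/17, 13/17) → index 8
j=8: u_8=49/60 ∈ [13/17, 15/17) → index 9
j=9: u_9=599/660 ∈ [15/17, 1) → index 10
j=10: u_10=659/660 ∈ [15/17, 1) → index 10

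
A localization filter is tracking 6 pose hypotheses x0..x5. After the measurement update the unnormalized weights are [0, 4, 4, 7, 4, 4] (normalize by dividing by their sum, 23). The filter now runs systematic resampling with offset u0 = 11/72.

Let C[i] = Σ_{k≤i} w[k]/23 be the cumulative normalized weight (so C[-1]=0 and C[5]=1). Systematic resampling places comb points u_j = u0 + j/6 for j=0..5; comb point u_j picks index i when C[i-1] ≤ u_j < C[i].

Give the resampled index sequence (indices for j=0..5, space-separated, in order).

C = [0, 4/23, 8/23, 15/23, 19/23, 1]
j=0: u_0=11/72 ∈ [0, 4/23) → index 1
j=1: u_1=23/72 ∈ [4/23, 8/23) → index 2
j=2: u_2=35/72 ∈ [8/23, 15/23) → index 3
j=3: u_3=47/72 ∈ [15/23, 19/23) → index 4
j=4: u_4=59/72 ∈ [15/23, 19/23) → index 4
j=5: u_5=71/72 ∈ [19/23, 1) → index 5

1 2 3 4 4 5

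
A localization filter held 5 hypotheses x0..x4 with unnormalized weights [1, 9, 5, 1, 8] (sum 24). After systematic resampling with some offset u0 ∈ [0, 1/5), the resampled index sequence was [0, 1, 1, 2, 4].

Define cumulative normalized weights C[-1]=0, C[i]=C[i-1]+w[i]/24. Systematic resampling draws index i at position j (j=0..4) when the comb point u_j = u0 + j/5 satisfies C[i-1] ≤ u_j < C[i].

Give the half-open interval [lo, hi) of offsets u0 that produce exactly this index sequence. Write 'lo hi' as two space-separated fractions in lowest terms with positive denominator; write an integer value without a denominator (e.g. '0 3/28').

0 1/60

C = [1/24, 5/12, 5/8, 2/3, 1]
j=0 picked index 0: u0 ∈ [0, 1/24)
j=1 picked index 1: u0 ∈ [-19/120, 13/60)
j=2 picked index 1: u0 ∈ [-43/120, 1/60)
j=3 picked index 2: u0 ∈ [-11/60, 1/40)
j=4 picked index 4: u0 ∈ [-2/15, 1/5)
intersection: [0, 1/60)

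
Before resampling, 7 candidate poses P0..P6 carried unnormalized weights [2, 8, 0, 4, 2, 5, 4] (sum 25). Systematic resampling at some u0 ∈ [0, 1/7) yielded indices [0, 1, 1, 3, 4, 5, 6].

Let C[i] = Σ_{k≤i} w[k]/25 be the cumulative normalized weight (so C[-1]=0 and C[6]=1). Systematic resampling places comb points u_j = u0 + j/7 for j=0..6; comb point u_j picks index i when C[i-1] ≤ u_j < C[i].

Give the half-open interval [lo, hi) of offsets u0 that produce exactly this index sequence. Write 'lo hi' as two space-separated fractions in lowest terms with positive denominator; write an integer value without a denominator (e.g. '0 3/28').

C = [2/25, 2/5, 2/5, 14/25, 16/25, 21/25, 1]
j=0 picked index 0: u0 ∈ [0, 2/25)
j=1 picked index 1: u0 ∈ [-11/175, 9/35)
j=2 picked index 1: u0 ∈ [-36/175, 4/35)
j=3 picked index 3: u0 ∈ [-1/35, 23/175)
j=4 picked index 4: u0 ∈ [-2/175, 12/175)
j=5 picked index 5: u0 ∈ [-13/175, 22/175)
j=6 picked index 6: u0 ∈ [-3/175, 1/7)
intersection: [0, 12/175)

0 12/175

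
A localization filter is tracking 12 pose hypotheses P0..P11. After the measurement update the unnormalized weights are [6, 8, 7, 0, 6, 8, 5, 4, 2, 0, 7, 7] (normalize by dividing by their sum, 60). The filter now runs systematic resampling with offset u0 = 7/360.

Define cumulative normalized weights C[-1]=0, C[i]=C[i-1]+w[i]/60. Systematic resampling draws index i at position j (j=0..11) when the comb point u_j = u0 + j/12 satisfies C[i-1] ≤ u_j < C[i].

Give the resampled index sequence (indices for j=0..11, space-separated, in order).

0 1 1 2 4 4 5 6 7 10 10 11

C = [1/10, 7/30, 7/20, 7/20, 9/20, 7/12, 2/3, 11/15, 23/30, 23/30, 53/60, 1]
j=0: u_0=7/360 ∈ [0, 1/10) → index 0
j=1: u_1=37/360 ∈ [1/10, 7/30) → index 1
j=2: u_2=67/360 ∈ [1/10, 7/30) → index 1
j=3: u_3=97/360 ∈ [7/30, 7/20) → index 2
j=4: u_4=127/360 ∈ [7/20, 9/20) → index 4
j=5: u_5=157/360 ∈ [7/20, 9/20) → index 4
j=6: u_6=187/360 ∈ [9/20, 7/12) → index 5
j=7: u_7=217/360 ∈ [7/12, 2/3) → index 6
j=8: u_8=247/360 ∈ [2/3, 11/15) → index 7
j=9: u_9=277/360 ∈ [23/30, 53/60) → index 10
j=10: u_10=307/360 ∈ [23/30, 53/60) → index 10
j=11: u_11=337/360 ∈ [53/60, 1) → index 11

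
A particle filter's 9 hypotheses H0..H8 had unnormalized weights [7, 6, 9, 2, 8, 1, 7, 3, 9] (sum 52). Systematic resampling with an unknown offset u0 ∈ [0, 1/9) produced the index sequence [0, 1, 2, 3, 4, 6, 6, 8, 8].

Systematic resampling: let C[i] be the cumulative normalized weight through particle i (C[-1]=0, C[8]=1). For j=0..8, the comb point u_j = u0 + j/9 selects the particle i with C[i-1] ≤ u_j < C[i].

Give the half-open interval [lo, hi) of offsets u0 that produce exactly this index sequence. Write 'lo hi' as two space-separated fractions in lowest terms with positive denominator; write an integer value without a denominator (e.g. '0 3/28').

7/78 4/39

C = [7/52, 1/4, 11/26, 6/13, 8/13, 33/52, 10/13, 43/52, 1]
j=0 picked index 0: u0 ∈ [0, 7/52)
j=1 picked index 1: u0 ∈ [11/468, 5/36)
j=2 picked index 2: u0 ∈ [1/36, 47/234)
j=3 picked index 3: u0 ∈ [7/78, 5/39)
j=4 picked index 4: u0 ∈ [2/117, 20/117)
j=5 picked index 6: u0 ∈ [37/468, 25/117)
j=6 picked index 6: u0 ∈ [-5/156, 4/39)
j=7 picked index 8: u0 ∈ [23/468, 2/9)
j=8 picked index 8: u0 ∈ [-29/468, 1/9)
intersection: [7/78, 4/39)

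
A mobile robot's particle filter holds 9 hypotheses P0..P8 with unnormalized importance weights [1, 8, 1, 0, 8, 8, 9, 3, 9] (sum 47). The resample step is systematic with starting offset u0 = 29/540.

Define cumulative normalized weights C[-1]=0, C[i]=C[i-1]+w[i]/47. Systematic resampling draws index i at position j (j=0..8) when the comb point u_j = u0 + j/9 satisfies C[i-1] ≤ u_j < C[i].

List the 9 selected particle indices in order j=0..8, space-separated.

1 1 4 5 5 6 6 8 8

C = [1/47, 9/47, 10/47, 10/47, 18/47, 26/47, 35/47, 38/47, 1]
j=0: u_0=29/540 ∈ [1/47, 9/47) → index 1
j=1: u_1=89/540 ∈ [1/47, 9/47) → index 1
j=2: u_2=149/540 ∈ [10/47, 18/47) → index 4
j=3: u_3=209/540 ∈ [18/47, 26/47) → index 5
j=4: u_4=269/540 ∈ [18/47, 26/47) → index 5
j=5: u_5=329/540 ∈ [26/47, 35/47) → index 6
j=6: u_6=389/540 ∈ [26/47, 35/47) → index 6
j=7: u_7=449/540 ∈ [38/47, 1) → index 8
j=8: u_8=509/540 ∈ [38/47, 1) → index 8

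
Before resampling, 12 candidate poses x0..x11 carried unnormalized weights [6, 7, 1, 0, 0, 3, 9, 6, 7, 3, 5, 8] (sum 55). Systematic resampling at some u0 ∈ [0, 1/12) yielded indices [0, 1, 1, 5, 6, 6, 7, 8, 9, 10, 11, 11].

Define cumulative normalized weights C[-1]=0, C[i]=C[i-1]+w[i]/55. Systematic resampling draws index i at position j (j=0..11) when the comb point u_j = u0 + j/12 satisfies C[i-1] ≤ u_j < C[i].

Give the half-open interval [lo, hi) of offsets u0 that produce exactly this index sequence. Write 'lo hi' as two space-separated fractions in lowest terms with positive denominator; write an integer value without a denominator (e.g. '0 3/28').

C = [6/55, 13/55, 14/55, 14/55, 14/55, 17/55, 26/55, 32/55, 39/55, 42/55, 47/55, 1]
j=0 picked index 0: u0 ∈ [0, 6/55)
j=1 picked index 1: u0 ∈ [17/660, 101/660)
j=2 picked index 1: u0 ∈ [-19/330, 23/330)
j=3 picked index 5: u0 ∈ [1/220, 13/220)
j=4 picked index 6: u0 ∈ [-4/165, 23/165)
j=5 picked index 6: u0 ∈ [-71/660, 37/660)
j=6 picked index 7: u0 ∈ [-3/110, 9/110)
j=7 picked index 8: u0 ∈ [-1/660, 83/660)
j=8 picked index 9: u0 ∈ [7/165, 16/165)
j=9 picked index 10: u0 ∈ [3/220, 23/220)
j=10 picked index 11: u0 ∈ [7/330, 1/6)
j=11 picked index 11: u0 ∈ [-41/660, 1/12)
intersection: [7/165, 37/660)

7/165 37/660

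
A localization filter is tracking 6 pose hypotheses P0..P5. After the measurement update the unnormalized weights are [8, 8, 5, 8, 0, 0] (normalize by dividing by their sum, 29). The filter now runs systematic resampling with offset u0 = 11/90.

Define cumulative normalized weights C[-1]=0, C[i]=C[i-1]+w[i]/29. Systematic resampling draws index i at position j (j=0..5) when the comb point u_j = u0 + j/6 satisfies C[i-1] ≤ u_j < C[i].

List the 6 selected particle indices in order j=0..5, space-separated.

C = [8/29, 16/29, 21/29, 1, 1, 1]
j=0: u_0=11/90 ∈ [0, 8/29) → index 0
j=1: u_1=13/45 ∈ [8/29, 16/29) → index 1
j=2: u_2=41/90 ∈ [8/29, 16/29) → index 1
j=3: u_3=28/45 ∈ [16/29, 21/29) → index 2
j=4: u_4=71/90 ∈ [21/29, 1) → index 3
j=5: u_5=43/45 ∈ [21/29, 1) → index 3

0 1 1 2 3 3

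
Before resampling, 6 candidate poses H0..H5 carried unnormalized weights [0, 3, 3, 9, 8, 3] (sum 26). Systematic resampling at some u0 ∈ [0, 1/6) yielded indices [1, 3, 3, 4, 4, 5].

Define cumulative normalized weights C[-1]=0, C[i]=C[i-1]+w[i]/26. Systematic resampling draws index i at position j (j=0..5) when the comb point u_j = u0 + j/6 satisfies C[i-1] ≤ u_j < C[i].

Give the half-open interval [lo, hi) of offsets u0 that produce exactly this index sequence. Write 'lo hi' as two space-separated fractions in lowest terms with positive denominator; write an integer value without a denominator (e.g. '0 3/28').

C = [0, 3/26, 3/13, 15/26, 23/26, 1]
j=0 picked index 1: u0 ∈ [0, 3/26)
j=1 picked index 3: u0 ∈ [5/78, 16/39)
j=2 picked index 3: u0 ∈ [-4/39, 19/78)
j=3 picked index 4: u0 ∈ [1/13, 5/13)
j=4 picked index 4: u0 ∈ [-7/78, 17/78)
j=5 picked index 5: u0 ∈ [2/39, 1/6)
intersection: [1/13, 3/26)

1/13 3/26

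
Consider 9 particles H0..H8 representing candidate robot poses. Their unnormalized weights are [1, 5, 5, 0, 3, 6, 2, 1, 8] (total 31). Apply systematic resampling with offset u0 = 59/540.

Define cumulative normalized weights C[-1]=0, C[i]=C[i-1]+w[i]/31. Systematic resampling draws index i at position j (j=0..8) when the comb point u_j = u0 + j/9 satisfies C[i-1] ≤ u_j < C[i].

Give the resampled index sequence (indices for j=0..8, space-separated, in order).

1 2 2 4 5 6 8 8 8

C = [1/31, 6/31, 11/31, 11/31, 14/31, 20/31, 22/31, 23/31, 1]
j=0: u_0=59/540 ∈ [1/31, 6/31) → index 1
j=1: u_1=119/540 ∈ [6/31, 11/31) → index 2
j=2: u_2=179/540 ∈ [6/31, 11/31) → index 2
j=3: u_3=239/540 ∈ [11/31, 14/31) → index 4
j=4: u_4=299/540 ∈ [14/31, 20/31) → index 5
j=5: u_5=359/540 ∈ [20/31, 22/31) → index 6
j=6: u_6=419/540 ∈ [23/31, 1) → index 8
j=7: u_7=479/540 ∈ [23/31, 1) → index 8
j=8: u_8=539/540 ∈ [23/31, 1) → index 8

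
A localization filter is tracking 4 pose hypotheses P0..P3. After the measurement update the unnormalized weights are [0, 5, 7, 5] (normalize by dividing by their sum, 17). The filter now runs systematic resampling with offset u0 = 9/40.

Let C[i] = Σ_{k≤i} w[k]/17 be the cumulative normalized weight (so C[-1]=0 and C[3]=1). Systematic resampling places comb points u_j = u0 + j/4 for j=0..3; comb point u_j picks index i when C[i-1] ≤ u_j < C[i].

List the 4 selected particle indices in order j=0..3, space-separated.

C = [0, 5/17, 12/17, 1]
j=0: u_0=9/40 ∈ [0, 5/17) → index 1
j=1: u_1=19/40 ∈ [5/17, 12/17) → index 2
j=2: u_2=29/40 ∈ [12/17, 1) → index 3
j=3: u_3=39/40 ∈ [12/17, 1) → index 3

1 2 3 3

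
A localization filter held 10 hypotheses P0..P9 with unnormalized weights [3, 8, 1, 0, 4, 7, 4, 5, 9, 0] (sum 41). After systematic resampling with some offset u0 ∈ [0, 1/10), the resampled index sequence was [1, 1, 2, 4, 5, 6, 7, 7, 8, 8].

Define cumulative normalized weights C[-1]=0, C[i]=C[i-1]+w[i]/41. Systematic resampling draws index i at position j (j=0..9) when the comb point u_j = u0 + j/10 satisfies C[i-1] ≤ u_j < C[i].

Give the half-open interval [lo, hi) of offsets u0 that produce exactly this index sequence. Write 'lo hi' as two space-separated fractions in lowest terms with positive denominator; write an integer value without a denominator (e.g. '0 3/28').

3/41 33/410

C = [3/41, 11/41, 12/41, 12/41, 16/41, 23/41, 27/41, 32/41, 1, 1]
j=0 picked index 1: u0 ∈ [3/41, 11/41)
j=1 picked index 1: u0 ∈ [-11/410, 69/410)
j=2 picked index 2: u0 ∈ [14/205, 19/205)
j=3 picked index 4: u0 ∈ [-3/410, 37/410)
j=4 picked index 5: u0 ∈ [-2/205, 33/205)
j=5 picked index 6: u0 ∈ [5/82, 13/82)
j=6 picked index 7: u0 ∈ [12/205, 37/205)
j=7 picked index 7: u0 ∈ [-17/410, 33/410)
j=8 picked index 8: u0 ∈ [-4/205, 1/5)
j=9 picked index 8: u0 ∈ [-49/410, 1/10)
intersection: [3/41, 33/410)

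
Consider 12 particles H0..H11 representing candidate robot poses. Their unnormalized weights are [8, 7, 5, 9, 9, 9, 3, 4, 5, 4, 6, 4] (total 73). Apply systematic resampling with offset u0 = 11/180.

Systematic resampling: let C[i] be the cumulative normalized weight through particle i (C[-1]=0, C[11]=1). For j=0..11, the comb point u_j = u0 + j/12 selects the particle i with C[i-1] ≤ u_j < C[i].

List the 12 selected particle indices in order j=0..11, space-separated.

0 1 2 3 3 4 5 6 7 9 10 11

C = [8/73, 15/73, 20/73, 29/73, 38/73, 47/73, 50/73, 54/73, 59/73, 63/73, 69/73, 1]
j=0: u_0=11/180 ∈ [0, 8/73) → index 0
j=1: u_1=13/90 ∈ [8/73, 15/73) → index 1
j=2: u_2=41/180 ∈ [15/73, 20/73) → index 2
j=3: u_3=14/45 ∈ [20/73, 29/73) → index 3
j=4: u_4=71/180 ∈ [20/73, 29/73) → index 3
j=5: u_5=43/90 ∈ [29/73, 38/73) → index 4
j=6: u_6=101/180 ∈ [38/73, 47/73) → index 5
j=7: u_7=29/45 ∈ [47/73, 50/73) → index 6
j=8: u_8=131/180 ∈ [50/73, 54/73) → index 7
j=9: u_9=73/90 ∈ [59/73, 63/73) → index 9
j=10: u_10=161/180 ∈ [63/73, 69/73) → index 10
j=11: u_11=44/45 ∈ [69/73, 1) → index 11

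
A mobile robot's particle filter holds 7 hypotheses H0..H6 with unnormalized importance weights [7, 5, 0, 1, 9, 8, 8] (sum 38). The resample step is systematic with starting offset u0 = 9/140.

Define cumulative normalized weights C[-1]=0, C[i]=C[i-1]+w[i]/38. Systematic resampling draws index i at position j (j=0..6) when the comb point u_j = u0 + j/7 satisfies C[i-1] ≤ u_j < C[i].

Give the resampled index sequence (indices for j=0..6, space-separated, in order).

C = [7/38, 6/19, 6/19, 13/38, 11/19, 15/19, 1]
j=0: u_0=9/140 ∈ [0, 7/38) → index 0
j=1: u_1=29/140 ∈ [7/38, 6/19) → index 1
j=2: u_2=7/20 ∈ [13/38, 11/19) → index 4
j=3: u_3=69/140 ∈ [13/38, 11/19) → index 4
j=4: u_4=89/140 ∈ [11/19, 15/19) → index 5
j=5: u_5=109/140 ∈ [11/19, 15/19) → index 5
j=6: u_6=129/140 ∈ [15/19, 1) → index 6

0 1 4 4 5 5 6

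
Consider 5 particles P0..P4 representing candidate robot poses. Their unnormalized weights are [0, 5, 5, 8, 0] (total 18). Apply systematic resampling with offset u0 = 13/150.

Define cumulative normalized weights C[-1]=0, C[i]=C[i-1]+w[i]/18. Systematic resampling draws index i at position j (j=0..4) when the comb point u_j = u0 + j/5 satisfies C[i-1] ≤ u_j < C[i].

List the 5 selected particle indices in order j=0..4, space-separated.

1 2 2 3 3

C = [0, 5/18, 5/9, 1, 1]
j=0: u_0=13/150 ∈ [0, 5/18) → index 1
j=1: u_1=43/150 ∈ [5/18, 5/9) → index 2
j=2: u_2=73/150 ∈ [5/18, 5/9) → index 2
j=3: u_3=103/150 ∈ [5/9, 1) → index 3
j=4: u_4=133/150 ∈ [5/9, 1) → index 3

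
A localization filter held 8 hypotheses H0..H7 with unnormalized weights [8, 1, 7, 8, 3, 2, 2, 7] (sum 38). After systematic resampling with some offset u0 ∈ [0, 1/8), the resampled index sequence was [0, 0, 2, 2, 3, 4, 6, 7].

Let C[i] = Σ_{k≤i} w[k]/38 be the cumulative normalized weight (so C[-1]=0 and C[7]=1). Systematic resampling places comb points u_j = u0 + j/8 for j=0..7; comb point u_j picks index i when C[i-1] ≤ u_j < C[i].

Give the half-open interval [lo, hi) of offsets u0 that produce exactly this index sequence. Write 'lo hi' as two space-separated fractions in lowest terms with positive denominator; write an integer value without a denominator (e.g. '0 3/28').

C = [4/19, 9/38, 8/19, 12/19, 27/38, 29/38, 31/38, 1]
j=0 picked index 0: u0 ∈ [0, 4/19)
j=1 picked index 0: u0 ∈ [-1/8, 13/152)
j=2 picked index 2: u0 ∈ [-1/76, 13/76)
j=3 picked index 2: u0 ∈ [-21/152, 7/152)
j=4 picked index 3: u0 ∈ [-3/38, 5/38)
j=5 picked index 4: u0 ∈ [1/152, 13/152)
j=6 picked index 6: u0 ∈ [1/76, 5/76)
j=7 picked index 7: u0 ∈ [-9/152, 1/8)
intersection: [1/76, 7/152)

1/76 7/152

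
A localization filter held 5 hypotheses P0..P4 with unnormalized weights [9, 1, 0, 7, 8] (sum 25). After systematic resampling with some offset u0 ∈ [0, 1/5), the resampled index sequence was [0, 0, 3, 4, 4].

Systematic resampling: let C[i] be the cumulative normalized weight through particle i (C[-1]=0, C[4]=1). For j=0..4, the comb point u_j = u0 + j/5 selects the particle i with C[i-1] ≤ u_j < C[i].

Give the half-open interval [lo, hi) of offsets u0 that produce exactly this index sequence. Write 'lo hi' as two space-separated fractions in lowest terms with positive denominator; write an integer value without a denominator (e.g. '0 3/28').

2/25 4/25

C = [9/25, 2/5, 2/5, 17/25, 1]
j=0 picked index 0: u0 ∈ [0, 9/25)
j=1 picked index 0: u0 ∈ [-1/5, 4/25)
j=2 picked index 3: u0 ∈ [0, 7/25)
j=3 picked index 4: u0 ∈ [2/25, 2/5)
j=4 picked index 4: u0 ∈ [-3/25, 1/5)
intersection: [2/25, 4/25)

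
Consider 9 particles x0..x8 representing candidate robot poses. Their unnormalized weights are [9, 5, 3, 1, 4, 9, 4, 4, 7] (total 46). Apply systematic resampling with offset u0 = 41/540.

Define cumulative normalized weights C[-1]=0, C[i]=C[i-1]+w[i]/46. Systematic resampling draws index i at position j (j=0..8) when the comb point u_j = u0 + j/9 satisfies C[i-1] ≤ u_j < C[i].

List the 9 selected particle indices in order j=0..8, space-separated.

0 0 1 4 5 5 6 8 8

C = [9/46, 7/23, 17/46, 9/23, 11/23, 31/46, 35/46, 39/46, 1]
j=0: u_0=41/540 ∈ [0, 9/46) → index 0
j=1: u_1=101/540 ∈ [0, 9/46) → index 0
j=2: u_2=161/540 ∈ [9/46, 7/23) → index 1
j=3: u_3=221/540 ∈ [9/23, 11/23) → index 4
j=4: u_4=281/540 ∈ [11/23, 31/46) → index 5
j=5: u_5=341/540 ∈ [11/23, 31/46) → index 5
j=6: u_6=401/540 ∈ [31/46, 35/46) → index 6
j=7: u_7=461/540 ∈ [39/46, 1) → index 8
j=8: u_8=521/540 ∈ [39/46, 1) → index 8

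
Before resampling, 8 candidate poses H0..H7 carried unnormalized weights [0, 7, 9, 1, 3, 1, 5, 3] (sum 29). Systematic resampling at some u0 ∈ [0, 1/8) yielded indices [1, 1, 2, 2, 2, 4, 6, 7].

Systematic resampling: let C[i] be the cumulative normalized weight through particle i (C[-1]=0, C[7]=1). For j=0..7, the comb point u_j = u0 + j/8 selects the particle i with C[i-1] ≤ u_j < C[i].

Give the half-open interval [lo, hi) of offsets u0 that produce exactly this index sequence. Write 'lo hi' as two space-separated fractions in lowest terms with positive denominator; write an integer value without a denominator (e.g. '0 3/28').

C = [0, 7/29, 16/29, 17/29, 20/29, 21/29, 26/29, 1]
j=0 picked index 1: u0 ∈ [0, 7/29)
j=1 picked index 1: u0 ∈ [-1/8, 27/232)
j=2 picked index 2: u0 ∈ [-1/116, 35/116)
j=3 picked index 2: u0 ∈ [-31/232, 41/232)
j=4 picked index 2: u0 ∈ [-15/58, 3/58)
j=5 picked index 4: u0 ∈ [-9/232, 15/232)
j=6 picked index 6: u0 ∈ [-3/116, 17/116)
j=7 picked index 7: u0 ∈ [5/232, 1/8)
intersection: [5/232, 3/58)

5/232 3/58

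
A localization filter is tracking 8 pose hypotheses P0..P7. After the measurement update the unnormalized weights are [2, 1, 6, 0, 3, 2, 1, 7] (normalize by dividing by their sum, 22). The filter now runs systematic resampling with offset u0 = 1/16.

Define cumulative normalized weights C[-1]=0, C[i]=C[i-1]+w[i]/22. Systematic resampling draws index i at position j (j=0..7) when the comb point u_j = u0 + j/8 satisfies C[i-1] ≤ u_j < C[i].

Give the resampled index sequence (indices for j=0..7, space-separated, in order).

C = [1/11, 3/22, 9/22, 9/22, 6/11, 7/11, 15/22, 1]
j=0: u_0=1/16 ∈ [0, 1/11) → index 0
j=1: u_1=3/16 ∈ [3/22, 9/22) → index 2
j=2: u_2=5/16 ∈ [3/22, 9/22) → index 2
j=3: u_3=7/16 ∈ [9/22, 6/11) → index 4
j=4: u_4=9/16 ∈ [6/11, 7/11) → index 5
j=5: u_5=11/16 ∈ [15/22, 1) → index 7
j=6: u_6=13/16 ∈ [15/22, 1) → index 7
j=7: u_7=15/16 ∈ [15/22, 1) → index 7

0 2 2 4 5 7 7 7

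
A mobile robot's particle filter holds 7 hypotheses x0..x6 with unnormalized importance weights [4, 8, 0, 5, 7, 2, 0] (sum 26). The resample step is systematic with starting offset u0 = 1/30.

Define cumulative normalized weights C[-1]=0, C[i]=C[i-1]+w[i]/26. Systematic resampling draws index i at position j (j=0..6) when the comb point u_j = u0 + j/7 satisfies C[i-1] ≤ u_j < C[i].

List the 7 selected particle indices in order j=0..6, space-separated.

0 1 1 3 3 4 4

C = [2/13, 6/13, 6/13, 17/26, 12/13, 1, 1]
j=0: u_0=1/30 ∈ [0, 2/13) → index 0
j=1: u_1=37/210 ∈ [2/13, 6/13) → index 1
j=2: u_2=67/210 ∈ [2/13, 6/13) → index 1
j=3: u_3=97/210 ∈ [6/13, 17/26) → index 3
j=4: u_4=127/210 ∈ [6/13, 17/26) → index 3
j=5: u_5=157/210 ∈ [17/26, 12/13) → index 4
j=6: u_6=187/210 ∈ [17/26, 12/13) → index 4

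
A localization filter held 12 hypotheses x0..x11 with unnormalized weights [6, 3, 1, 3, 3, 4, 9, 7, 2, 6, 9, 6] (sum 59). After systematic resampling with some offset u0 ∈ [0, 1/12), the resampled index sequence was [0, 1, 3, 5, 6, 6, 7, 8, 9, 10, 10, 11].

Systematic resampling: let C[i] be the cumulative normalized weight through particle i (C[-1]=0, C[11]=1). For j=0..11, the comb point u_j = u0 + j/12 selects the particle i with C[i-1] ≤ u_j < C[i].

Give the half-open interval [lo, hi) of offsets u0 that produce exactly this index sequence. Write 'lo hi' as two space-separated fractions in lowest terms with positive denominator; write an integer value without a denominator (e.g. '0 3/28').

19/708 19/354

C = [6/59, 9/59, 10/59, 13/59, 16/59, 20/59, 29/59, 36/59, 38/59, 44/59, 53/59, 1]
j=0 picked index 0: u0 ∈ [0, 6/59)
j=1 picked index 1: u0 ∈ [13/708, 49/708)
j=2 picked index 3: u0 ∈ [1/354, 19/354)
j=3 picked index 5: u0 ∈ [5/236, 21/236)
j=4 picked index 6: u0 ∈ [1/177, 28/177)
j=5 picked index 6: u0 ∈ [-55/708, 53/708)
j=6 picked index 7: u0 ∈ [-1/118, 13/118)
j=7 picked index 8: u0 ∈ [19/708, 43/708)
j=8 picked index 9: u0 ∈ [-4/177, 14/177)
j=9 picked index 10: u0 ∈ [-1/236, 35/236)
j=10 picked index 10: u0 ∈ [-31/354, 23/354)
j=11 picked index 11: u0 ∈ [-13/708, 1/12)
intersection: [19/708, 19/354)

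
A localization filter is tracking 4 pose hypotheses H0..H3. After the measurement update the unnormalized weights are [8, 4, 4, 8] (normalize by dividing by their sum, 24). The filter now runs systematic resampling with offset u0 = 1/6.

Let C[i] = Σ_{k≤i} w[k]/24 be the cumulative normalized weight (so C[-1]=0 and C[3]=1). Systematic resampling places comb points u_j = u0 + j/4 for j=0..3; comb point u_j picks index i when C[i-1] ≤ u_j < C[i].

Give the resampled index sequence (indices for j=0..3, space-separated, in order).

C = [1/3, 1/2, 2/3, 1]
j=0: u_0=1/6 ∈ [0, 1/3) → index 0
j=1: u_1=5/12 ∈ [1/3, 1/2) → index 1
j=2: u_2=2/3 ∈ [2/3, 1) → index 3
j=3: u_3=11/12 ∈ [2/3, 1) → index 3

0 1 3 3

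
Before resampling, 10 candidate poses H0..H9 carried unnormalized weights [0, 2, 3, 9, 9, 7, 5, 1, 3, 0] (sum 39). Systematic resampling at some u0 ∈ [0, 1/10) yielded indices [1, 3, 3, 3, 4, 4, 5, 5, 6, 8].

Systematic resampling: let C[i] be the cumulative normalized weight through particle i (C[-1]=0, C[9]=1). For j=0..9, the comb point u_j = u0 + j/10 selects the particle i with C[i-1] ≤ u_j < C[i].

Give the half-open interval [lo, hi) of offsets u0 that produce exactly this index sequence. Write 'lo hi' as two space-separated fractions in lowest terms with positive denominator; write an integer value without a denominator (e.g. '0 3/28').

C = [0, 2/39, 5/39, 14/39, 23/39, 10/13, 35/39, 12/13, 1, 1]
j=0 picked index 1: u0 ∈ [0, 2/39)
j=1 picked index 3: u0 ∈ [11/390, 101/390)
j=2 picked index 3: u0 ∈ [-14/195, 31/195)
j=3 picked index 3: u0 ∈ [-67/390, 23/390)
j=4 picked index 4: u0 ∈ [-8/195, 37/195)
j=5 picked index 4: u0 ∈ [-11/78, 7/78)
j=6 picked index 5: u0 ∈ [-2/195, 11/65)
j=7 picked index 5: u0 ∈ [-43/390, 9/130)
j=8 picked index 6: u0 ∈ [-2/65, 19/195)
j=9 picked index 8: u0 ∈ [3/130, 1/10)
intersection: [11/390, 2/39)

11/390 2/39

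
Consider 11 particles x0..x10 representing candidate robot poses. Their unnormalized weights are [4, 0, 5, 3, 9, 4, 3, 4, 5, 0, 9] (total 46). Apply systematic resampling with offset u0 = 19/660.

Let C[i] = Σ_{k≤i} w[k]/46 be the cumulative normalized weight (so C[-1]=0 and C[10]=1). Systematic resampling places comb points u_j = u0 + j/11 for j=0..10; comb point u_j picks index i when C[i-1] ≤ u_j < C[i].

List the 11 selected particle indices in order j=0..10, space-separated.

C = [2/23, 2/23, 9/46, 6/23, 21/46, 25/46, 14/23, 16/23, 37/46, 37/46, 1]
j=0: u_0=19/660 ∈ [0, 2/23) → index 0
j=1: u_1=79/660 ∈ [2/23, 9/46) → index 2
j=2: u_2=139/660 ∈ [9/46, 6/23) → index 3
j=3: u_3=199/660 ∈ [6/23, 21/46) → index 4
j=4: u_4=259/660 ∈ [6/23, 21/46) → index 4
j=5: u_5=29/60 ∈ [21/46, 25/46) → index 5
j=6: u_6=379/660 ∈ [25/46, 14/23) → index 6
j=7: u_7=439/660 ∈ [14/23, 16/23) → index 7
j=8: u_8=499/660 ∈ [16/23, 37/46) → index 8
j=9: u_9=559/660 ∈ [37/46, 1) → index 10
j=10: u_10=619/660 ∈ [37/46, 1) → index 10

0 2 3 4 4 5 6 7 8 10 10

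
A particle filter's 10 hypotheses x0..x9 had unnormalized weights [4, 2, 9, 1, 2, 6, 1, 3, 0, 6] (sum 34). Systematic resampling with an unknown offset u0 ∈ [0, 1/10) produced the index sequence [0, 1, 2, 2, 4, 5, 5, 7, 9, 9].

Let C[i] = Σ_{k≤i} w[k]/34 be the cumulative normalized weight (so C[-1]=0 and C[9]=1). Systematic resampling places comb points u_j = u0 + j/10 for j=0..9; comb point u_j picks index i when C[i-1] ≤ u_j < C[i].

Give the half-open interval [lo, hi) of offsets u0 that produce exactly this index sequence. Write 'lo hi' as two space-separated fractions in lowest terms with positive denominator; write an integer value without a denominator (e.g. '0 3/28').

C = [2/17, 3/17, 15/34, 8/17, 9/17, 12/17, 25/34, 14/17, 14/17, 1]
j=0 picked index 0: u0 ∈ [0, 2/17)
j=1 picked index 1: u0 ∈ [3/170, 13/170)
j=2 picked index 2: u0 ∈ [-2/85, 41/170)
j=3 picked index 2: u0 ∈ [-21/170, 12/85)
j=4 picked index 4: u0 ∈ [6/85, 11/85)
j=5 picked index 5: u0 ∈ [1/34, 7/34)
j=6 picked index 5: u0 ∈ [-6/85, 9/85)
j=7 picked index 7: u0 ∈ [3/85, 21/170)
j=8 picked index 9: u0 ∈ [2/85, 1/5)
j=9 picked index 9: u0 ∈ [-13/170, 1/10)
intersection: [6/85, 13/170)

6/85 13/170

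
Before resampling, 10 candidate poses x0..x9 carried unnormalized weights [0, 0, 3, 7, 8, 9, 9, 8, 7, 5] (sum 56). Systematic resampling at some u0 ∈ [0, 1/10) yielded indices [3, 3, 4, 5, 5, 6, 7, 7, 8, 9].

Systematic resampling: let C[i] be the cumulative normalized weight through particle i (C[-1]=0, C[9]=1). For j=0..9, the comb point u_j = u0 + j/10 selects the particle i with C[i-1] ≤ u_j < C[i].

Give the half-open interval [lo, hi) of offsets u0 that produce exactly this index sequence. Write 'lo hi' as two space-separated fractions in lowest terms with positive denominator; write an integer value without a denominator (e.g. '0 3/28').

3/56 11/140

C = [0, 0, 3/56, 5/28, 9/28, 27/56, 9/14, 11/14, 51/56, 1]
j=0 picked index 3: u0 ∈ [3/56, 5/28)
j=1 picked index 3: u0 ∈ [-13/280, 11/140)
j=2 picked index 4: u0 ∈ [-3/140, 17/140)
j=3 picked index 5: u0 ∈ [3/140, 51/280)
j=4 picked index 5: u0 ∈ [-11/140, 23/280)
j=5 picked index 6: u0 ∈ [-1/56, 1/7)
j=6 picked index 7: u0 ∈ [3/70, 13/70)
j=7 picked index 7: u0 ∈ [-2/35, 3/35)
j=8 picked index 8: u0 ∈ [-1/70, 31/280)
j=9 picked index 9: u0 ∈ [3/280, 1/10)
intersection: [3/56, 11/140)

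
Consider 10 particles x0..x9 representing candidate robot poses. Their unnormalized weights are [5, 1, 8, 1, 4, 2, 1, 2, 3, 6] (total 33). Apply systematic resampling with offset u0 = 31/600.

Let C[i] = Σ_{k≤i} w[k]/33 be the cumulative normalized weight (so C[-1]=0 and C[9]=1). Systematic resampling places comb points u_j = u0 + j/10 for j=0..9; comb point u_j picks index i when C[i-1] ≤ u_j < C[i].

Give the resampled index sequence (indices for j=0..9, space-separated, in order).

C = [5/33, 2/11, 14/33, 5/11, 19/33, 7/11, 2/3, 8/11, 9/11, 1]
j=0: u_0=31/600 ∈ [0, 5/33) → index 0
j=1: u_1=91/600 ∈ [5/33, 2/11) → index 1
j=2: u_2=151/600 ∈ [2/11, 14/33) → index 2
j=3: u_3=211/600 ∈ [2/11, 14/33) → index 2
j=4: u_4=271/600 ∈ [14/33, 5/11) → index 3
j=5: u_5=331/600 ∈ [5/11, 19/33) → index 4
j=6: u_6=391/600 ∈ [7/11, 2/3) → index 6
j=7: u_7=451/600 ∈ [8/11, 9/11) → index 8
j=8: u_8=511/600 ∈ [9/11, 1) → index 9
j=9: u_9=571/600 ∈ [9/11, 1) → index 9

0 1 2 2 3 4 6 8 9 9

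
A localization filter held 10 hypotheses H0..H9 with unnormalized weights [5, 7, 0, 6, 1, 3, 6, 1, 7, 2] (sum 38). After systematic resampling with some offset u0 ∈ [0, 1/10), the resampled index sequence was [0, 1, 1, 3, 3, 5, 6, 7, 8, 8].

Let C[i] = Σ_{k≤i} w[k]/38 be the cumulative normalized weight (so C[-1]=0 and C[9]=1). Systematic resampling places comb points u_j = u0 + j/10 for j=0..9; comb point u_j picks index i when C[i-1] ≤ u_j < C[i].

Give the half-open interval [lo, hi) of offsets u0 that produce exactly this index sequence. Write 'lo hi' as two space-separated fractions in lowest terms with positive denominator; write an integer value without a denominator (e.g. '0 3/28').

C = [5/38, 6/19, 6/19, 9/19, 1/2, 11/19, 14/19, 29/38, 18/19, 1]
j=0 picked index 0: u0 ∈ [0, 5/38)
j=1 picked index 1: u0 ∈ [3/95, 41/190)
j=2 picked index 1: u0 ∈ [-13/190, 11/95)
j=3 picked index 3: u0 ∈ [3/190, 33/190)
j=4 picked index 3: u0 ∈ [-8/95, 7/95)
j=5 picked index 5: u0 ∈ [0, 3/38)
j=6 picked index 6: u0 ∈ [-2/95, 13/95)
j=7 picked index 7: u0 ∈ [7/190, 6/95)
j=8 picked index 8: u0 ∈ [-7/190, 14/95)
j=9 picked index 8: u0 ∈ [-13/95, 9/190)
intersection: [7/190, 9/190)

7/190 9/190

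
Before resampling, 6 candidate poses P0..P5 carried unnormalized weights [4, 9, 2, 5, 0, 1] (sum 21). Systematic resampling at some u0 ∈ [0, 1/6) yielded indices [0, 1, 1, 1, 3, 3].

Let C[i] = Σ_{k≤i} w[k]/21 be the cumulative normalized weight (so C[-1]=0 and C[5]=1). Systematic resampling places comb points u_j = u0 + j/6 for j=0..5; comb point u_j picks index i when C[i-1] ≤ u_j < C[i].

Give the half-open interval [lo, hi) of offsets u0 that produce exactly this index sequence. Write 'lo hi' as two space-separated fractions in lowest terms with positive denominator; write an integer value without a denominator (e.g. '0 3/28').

C = [4/21, 13/21, 5/7, 20/21, 20/21, 1]
j=0 picked index 0: u0 ∈ [0, 4/21)
j=1 picked index 1: u0 ∈ [1/42, 19/42)
j=2 picked index 1: u0 ∈ [-1/7, 2/7)
j=3 picked index 1: u0 ∈ [-13/42, 5/42)
j=4 picked index 3: u0 ∈ [1/21, 2/7)
j=5 picked index 3: u0 ∈ [-5/42, 5/42)
intersection: [1/21, 5/42)

1/21 5/42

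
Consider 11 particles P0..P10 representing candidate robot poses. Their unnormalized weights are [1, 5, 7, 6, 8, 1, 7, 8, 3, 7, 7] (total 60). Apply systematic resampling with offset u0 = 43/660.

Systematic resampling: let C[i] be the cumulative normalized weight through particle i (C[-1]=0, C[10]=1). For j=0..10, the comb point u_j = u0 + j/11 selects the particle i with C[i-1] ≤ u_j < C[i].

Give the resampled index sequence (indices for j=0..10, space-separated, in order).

C = [1/60, 1/10, 13/60, 19/60, 9/20, 7/15, 7/12, 43/60, 23/30, 53/60, 1]
j=0: u_0=43/660 ∈ [1/60, 1/10) → index 1
j=1: u_1=103/660 ∈ [1/10, 13/60) → index 2
j=2: u_2=163/660 ∈ [13/60, 19/60) → index 3
j=3: u_3=223/660 ∈ [19/60, 9/20) → index 4
j=4: u_4=283/660 ∈ [19/60, 9/20) → index 4
j=5: u_5=343/660 ∈ [7/15, 7/12) → index 6
j=6: u_6=403/660 ∈ [7/12, 43/60) → index 7
j=7: u_7=463/660 ∈ [7/12, 43/60) → index 7
j=8: u_8=523/660 ∈ [23/30, 53/60) → index 9
j=9: u_9=53/60 ∈ [53/60, 1) → index 10
j=10: u_10=643/660 ∈ [53/60, 1) → index 10

1 2 3 4 4 6 7 7 9 10 10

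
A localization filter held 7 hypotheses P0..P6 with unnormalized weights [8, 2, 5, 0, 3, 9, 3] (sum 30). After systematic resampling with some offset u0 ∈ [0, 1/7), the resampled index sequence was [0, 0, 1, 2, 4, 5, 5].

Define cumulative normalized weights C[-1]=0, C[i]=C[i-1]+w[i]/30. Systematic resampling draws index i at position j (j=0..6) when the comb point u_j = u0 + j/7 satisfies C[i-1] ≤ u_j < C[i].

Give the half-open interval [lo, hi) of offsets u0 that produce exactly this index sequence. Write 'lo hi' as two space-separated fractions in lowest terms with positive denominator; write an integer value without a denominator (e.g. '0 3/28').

C = [4/15, 1/3, 1/2, 1/2, 3/5, 9/10, 1]
j=0 picked index 0: u0 ∈ [0, 4/15)
j=1 picked index 0: u0 ∈ [-1/7, 13/105)
j=2 picked index 1: u0 ∈ [-2/105, 1/21)
j=3 picked index 2: u0 ∈ [-2/21, 1/14)
j=4 picked index 4: u0 ∈ [-1/14, 1/35)
j=5 picked index 5: u0 ∈ [-4/35, 13/70)
j=6 picked index 5: u0 ∈ [-9/35, 3/70)
intersection: [0, 1/35)

0 1/35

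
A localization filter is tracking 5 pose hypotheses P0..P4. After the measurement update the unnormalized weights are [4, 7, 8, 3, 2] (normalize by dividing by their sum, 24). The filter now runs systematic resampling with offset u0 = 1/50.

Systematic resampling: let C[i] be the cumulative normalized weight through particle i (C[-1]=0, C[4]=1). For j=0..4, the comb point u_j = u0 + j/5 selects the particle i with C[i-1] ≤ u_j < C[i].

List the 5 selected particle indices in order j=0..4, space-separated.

C = [1/6, 11/24, 19/24, 11/12, 1]
j=0: u_0=1/50 ∈ [0, 1/6) → index 0
j=1: u_1=11/50 ∈ [1/6, 11/24) → index 1
j=2: u_2=21/50 ∈ [1/6, 11/24) → index 1
j=3: u_3=31/50 ∈ [11/24, 19/24) → index 2
j=4: u_4=41/50 ∈ [19/24, 11/12) → index 3

0 1 1 2 3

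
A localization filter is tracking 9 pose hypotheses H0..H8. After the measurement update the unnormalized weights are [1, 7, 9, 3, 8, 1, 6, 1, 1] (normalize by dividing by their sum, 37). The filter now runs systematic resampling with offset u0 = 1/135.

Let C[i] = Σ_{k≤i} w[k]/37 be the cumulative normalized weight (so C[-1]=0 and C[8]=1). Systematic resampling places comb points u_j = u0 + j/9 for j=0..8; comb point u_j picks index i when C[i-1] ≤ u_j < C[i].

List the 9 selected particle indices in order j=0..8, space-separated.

C = [1/37, 8/37, 17/37, 20/37, 28/37, 29/37, 35/37, 36/37, 1]
j=0: u_0=1/135 ∈ [0, 1/37) → index 0
j=1: u_1=16/135 ∈ [1/37, 8/37) → index 1
j=2: u_2=31/135 ∈ [8/37, 17/37) → index 2
j=3: u_3=46/135 ∈ [8/37, 17/37) → index 2
j=4: u_4=61/135 ∈ [8/37, 17/37) → index 2
j=5: u_5=76/135 ∈ [20/37, 28/37) → index 4
j=6: u_6=91/135 ∈ [20/37, 28/37) → index 4
j=7: u_7=106/135 ∈ [29/37, 35/37) → index 6
j=8: u_8=121/135 ∈ [29/37, 35/37) → index 6

0 1 2 2 2 4 4 6 6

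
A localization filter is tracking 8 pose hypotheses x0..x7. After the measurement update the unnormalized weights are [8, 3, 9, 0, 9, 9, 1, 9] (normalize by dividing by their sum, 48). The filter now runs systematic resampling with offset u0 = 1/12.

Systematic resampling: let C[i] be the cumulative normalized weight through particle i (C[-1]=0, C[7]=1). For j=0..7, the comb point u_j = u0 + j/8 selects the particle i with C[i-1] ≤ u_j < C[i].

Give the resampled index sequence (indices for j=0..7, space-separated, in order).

0 1 2 4 4 5 7 7

C = [1/6, 11/48, 5/12, 5/12, 29/48, 19/24, 13/16, 1]
j=0: u_0=1/12 ∈ [0, 1/6) → index 0
j=1: u_1=5/24 ∈ [1/6, 11/48) → index 1
j=2: u_2=1/3 ∈ [11/48, 5/12) → index 2
j=3: u_3=11/24 ∈ [5/12, 29/48) → index 4
j=4: u_4=7/12 ∈ [5/12, 29/48) → index 4
j=5: u_5=17/24 ∈ [29/48, 19/24) → index 5
j=6: u_6=5/6 ∈ [13/16, 1) → index 7
j=7: u_7=23/24 ∈ [13/16, 1) → index 7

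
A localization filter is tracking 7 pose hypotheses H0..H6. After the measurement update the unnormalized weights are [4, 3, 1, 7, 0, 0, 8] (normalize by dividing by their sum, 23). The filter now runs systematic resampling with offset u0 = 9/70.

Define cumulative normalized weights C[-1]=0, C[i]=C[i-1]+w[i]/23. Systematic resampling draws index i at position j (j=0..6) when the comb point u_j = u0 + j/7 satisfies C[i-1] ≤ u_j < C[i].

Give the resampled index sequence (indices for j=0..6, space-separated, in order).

0 1 3 3 6 6 6

C = [4/23, 7/23, 8/23, 15/23, 15/23, 15/23, 1]
j=0: u_0=9/70 ∈ [0, 4/23) → index 0
j=1: u_1=19/70 ∈ [4/23, 7/23) → index 1
j=2: u_2=29/70 ∈ [8/23, 15/23) → index 3
j=3: u_3=39/70 ∈ [8/23, 15/23) → index 3
j=4: u_4=7/10 ∈ [15/23, 1) → index 6
j=5: u_5=59/70 ∈ [15/23, 1) → index 6
j=6: u_6=69/70 ∈ [15/23, 1) → index 6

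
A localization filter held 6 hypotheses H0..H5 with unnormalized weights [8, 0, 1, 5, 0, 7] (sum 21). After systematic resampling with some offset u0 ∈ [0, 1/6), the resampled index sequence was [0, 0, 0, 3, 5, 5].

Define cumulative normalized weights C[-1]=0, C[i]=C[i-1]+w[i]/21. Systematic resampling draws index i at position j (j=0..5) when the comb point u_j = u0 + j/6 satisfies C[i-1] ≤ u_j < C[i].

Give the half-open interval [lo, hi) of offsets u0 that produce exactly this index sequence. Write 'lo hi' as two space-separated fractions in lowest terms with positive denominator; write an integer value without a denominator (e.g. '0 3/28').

C = [8/21, 8/21, 3/7, 2/3, 2/3, 1]
j=0 picked index 0: u0 ∈ [0, 8/21)
j=1 picked index 0: u0 ∈ [-1/6, 3/14)
j=2 picked index 0: u0 ∈ [-1/3, 1/21)
j=3 picked index 3: u0 ∈ [-1/14, 1/6)
j=4 picked index 5: u0 ∈ [0, 1/3)
j=5 picked index 5: u0 ∈ [-1/6, 1/6)
intersection: [0, 1/21)

0 1/21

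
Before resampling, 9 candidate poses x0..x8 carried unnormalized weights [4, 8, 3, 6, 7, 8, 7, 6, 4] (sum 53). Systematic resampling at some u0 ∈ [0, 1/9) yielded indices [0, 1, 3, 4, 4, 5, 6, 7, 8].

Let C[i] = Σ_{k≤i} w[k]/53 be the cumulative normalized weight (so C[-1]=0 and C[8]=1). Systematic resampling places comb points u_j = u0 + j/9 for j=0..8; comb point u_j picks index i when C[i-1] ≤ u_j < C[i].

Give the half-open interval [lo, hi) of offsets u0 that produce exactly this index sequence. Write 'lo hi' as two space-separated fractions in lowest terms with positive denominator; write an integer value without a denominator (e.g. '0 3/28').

C = [4/53, 12/53, 15/53, 21/53, 28/53, 36/53, 43/53, 49/53, 1]
j=0 picked index 0: u0 ∈ [0, 4/53)
j=1 picked index 1: u0 ∈ [-17/477, 55/477)
j=2 picked index 3: u0 ∈ [29/477, 83/477)
j=3 picked index 4: u0 ∈ [10/159, 31/159)
j=4 picked index 4: u0 ∈ [-23/477, 40/477)
j=5 picked index 5: u0 ∈ [-13/477, 59/477)
j=6 picked index 6: u0 ∈ [2/159, 23/159)
j=7 picked index 7: u0 ∈ [16/477, 70/477)
j=8 picked index 8: u0 ∈ [17/477, 1/9)
intersection: [10/159, 4/53)

10/159 4/53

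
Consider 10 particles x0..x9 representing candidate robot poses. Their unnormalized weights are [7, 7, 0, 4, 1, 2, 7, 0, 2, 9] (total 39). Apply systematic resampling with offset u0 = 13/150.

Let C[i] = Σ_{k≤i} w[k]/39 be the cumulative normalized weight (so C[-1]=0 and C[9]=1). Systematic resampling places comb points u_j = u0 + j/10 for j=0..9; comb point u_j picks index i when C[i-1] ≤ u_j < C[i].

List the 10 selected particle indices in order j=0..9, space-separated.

C = [7/39, 14/39, 14/39, 6/13, 19/39, 7/13, 28/39, 28/39, 10/13, 1]
j=0: u_0=13/150 ∈ [0, 7/39) → index 0
j=1: u_1=14/75 ∈ [7/39, 14/39) → index 1
j=2: u_2=43/150 ∈ [7/39, 14/39) → index 1
j=3: u_3=29/75 ∈ [14/39, 6/13) → index 3
j=4: u_4=73/150 ∈ [6/13, 19/39) → index 4
j=5: u_5=44/75 ∈ [7/13, 28/39) → index 6
j=6: u_6=103/150 ∈ [7/13, 28/39) → index 6
j=7: u_7=59/75 ∈ [10/13, 1) → index 9
j=8: u_8=133/150 ∈ [10/13, 1) → index 9
j=9: u_9=74/75 ∈ [10/13, 1) → index 9

0 1 1 3 4 6 6 9 9 9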